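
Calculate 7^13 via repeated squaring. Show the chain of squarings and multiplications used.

Computing 7^13 by squaring (build up from 7^1; each line after the first costs one multiplication):

7^1 = 7
7^2 = (7^1)^2 = 7^2 = 49
7^3 = 7 * 7^2 = 7 * 49 = 343
7^6 = (7^3)^2 = 343^2 = 117649
7^12 = (7^6)^2 = 117649^2 = 13841287201
7^13 = 7 * 7^12 = 7 * 13841287201 = 96889010407

Result: 96889010407
Multiplications needed: 5 (5 lines after 7^1)

7^13 = 96889010407. Using exponentiation by squaring, this requires 5 multiplications. The key idea: if the exponent is even, square the half-power; if odd, multiply by the base once.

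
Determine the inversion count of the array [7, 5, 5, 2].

Finding inversions in [7, 5, 5, 2]:

(0, 1): arr[0]=7 > arr[1]=5
(0, 2): arr[0]=7 > arr[2]=5
(0, 3): arr[0]=7 > arr[3]=2
(1, 3): arr[1]=5 > arr[3]=2
(2, 3): arr[2]=5 > arr[3]=2

Total inversions: 5

The array has 5 inversion(s): (0,1), (0,2), (0,3), (1,3), (2,3). Each pair (i,j) satisfies i < j and arr[i] > arr[j].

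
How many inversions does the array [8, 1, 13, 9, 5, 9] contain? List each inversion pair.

Finding inversions in [8, 1, 13, 9, 5, 9]:

(0, 1): arr[0]=8 > arr[1]=1
(0, 4): arr[0]=8 > arr[4]=5
(2, 3): arr[2]=13 > arr[3]=9
(2, 4): arr[2]=13 > arr[4]=5
(2, 5): arr[2]=13 > arr[5]=9
(3, 4): arr[3]=9 > arr[4]=5

Total inversions: 6

The array has 6 inversion(s): (0,1), (0,4), (2,3), (2,4), (2,5), (3,4). Each pair (i,j) satisfies i < j and arr[i] > arr[j].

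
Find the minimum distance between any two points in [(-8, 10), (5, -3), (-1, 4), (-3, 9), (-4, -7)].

Computing all pairwise distances among 5 points:

d((-8, 10), (5, -3)) = 18.3848
d((-8, 10), (-1, 4)) = 9.2195
d((-8, 10), (-3, 9)) = 5.099 <-- minimum
d((-8, 10), (-4, -7)) = 17.4642
d((5, -3), (-1, 4)) = 9.2195
d((5, -3), (-3, 9)) = 14.4222
d((5, -3), (-4, -7)) = 9.8489
d((-1, 4), (-3, 9)) = 5.3852
d((-1, 4), (-4, -7)) = 11.4018
d((-3, 9), (-4, -7)) = 16.0312

Closest pair: (-8, 10) and (-3, 9) with distance 5.099

The closest pair is (-8, 10) and (-3, 9) with Euclidean distance 5.099. For 5 points, brute-force pairwise comparison is shown above. For large n, the divide-and-conquer algorithm (sort by x, recurse on halves, check the dividing strip) achieves O(n log n).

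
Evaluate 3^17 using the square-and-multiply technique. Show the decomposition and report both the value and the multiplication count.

Computing 3^17 by squaring (build up from 3^1; each line after the first costs one multiplication):

3^1 = 3
3^2 = (3^1)^2 = 3^2 = 9
3^4 = (3^2)^2 = 9^2 = 81
3^8 = (3^4)^2 = 81^2 = 6561
3^16 = (3^8)^2 = 6561^2 = 43046721
3^17 = 3 * 3^16 = 3 * 43046721 = 129140163

Result: 129140163
Multiplications needed: 5 (5 lines after 3^1)

3^17 = 129140163. Using exponentiation by squaring, this requires 5 multiplications. The key idea: if the exponent is even, square the half-power; if odd, multiply by the base once.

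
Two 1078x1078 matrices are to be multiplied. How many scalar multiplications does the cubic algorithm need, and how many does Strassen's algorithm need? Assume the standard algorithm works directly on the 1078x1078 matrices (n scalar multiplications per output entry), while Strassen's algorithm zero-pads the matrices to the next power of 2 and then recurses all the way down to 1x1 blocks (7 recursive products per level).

Matrix multiplication for 1078x1078 matrices:

Strassen's algorithm requires power-of-2 dimensions. Pad 1078x1078 to 2048x2048 (next power of 2).

Standard algorithm: 1078^3 = 1252726552 multiplications
Strassen's algorithm: 7^(log2(2048)) = 7^11 = 1977326743 multiplications
Difference: 1252726552 - 1977326743 = -724600191 (Strassen uses MORE here due to padding overhead — for small or just-over-power-of-2 n, padding can outweigh the per-level savings)

Standard: 1252726552 multiplications (1078^3). Strassen: 1977326743 multiplications (7^11, after padding to 2048x2048). Strassen reduces 8 recursive multiplications to 7 at each level.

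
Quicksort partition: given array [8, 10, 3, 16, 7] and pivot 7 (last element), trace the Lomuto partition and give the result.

Lomuto partition with pivot = 7:

Initial array: [8, 10, 3, 16, 7]

arr[0]=8 > 7: no swap
arr[1]=10 > 7: no swap
arr[2]=3 <= 7: swap with position 0, array becomes [3, 10, 8, 16, 7]
arr[3]=16 > 7: no swap

Place pivot at position 1: [3, 7, 8, 16, 10]
Pivot position: 1

After partitioning with pivot 7, the array becomes [3, 7, 8, 16, 10]. The pivot is placed at index 1. All elements to the left of the pivot are <= 7, and all elements to the right are > 7.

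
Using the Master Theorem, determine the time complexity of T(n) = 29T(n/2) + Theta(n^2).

Master Theorem for T(n) = 29T(n/2) + O(n^2):

a = 29, b = 2, c = 2
log_b(a) = log_2(29) = 4.8580

Case 1: c = 2 < log_2(29) = 4.8580
T(n) = O(n^(log_2 29))

For T(n) = 29T(n/2) + O(n^2): log_2(29) = 4.8580. This is Case 1 of the Master Theorem (c < log_b(a), work dominated by leaves), giving O(n^(log_2 29)).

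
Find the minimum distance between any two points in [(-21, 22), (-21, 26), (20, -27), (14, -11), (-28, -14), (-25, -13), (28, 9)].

Computing all pairwise distances among 7 points:

d((-21, 22), (-21, 26)) = 4.0
d((-21, 22), (20, -27)) = 63.8905
d((-21, 22), (14, -11)) = 48.1041
d((-21, 22), (-28, -14)) = 36.6742
d((-21, 22), (-25, -13)) = 35.2278
d((-21, 22), (28, 9)) = 50.6952
d((-21, 26), (20, -27)) = 67.0075
d((-21, 26), (14, -11)) = 50.9313
d((-21, 26), (-28, -14)) = 40.6079
d((-21, 26), (-25, -13)) = 39.2046
d((-21, 26), (28, 9)) = 51.8652
d((20, -27), (14, -11)) = 17.088
d((20, -27), (-28, -14)) = 49.7293
d((20, -27), (-25, -13)) = 47.1275
d((20, -27), (28, 9)) = 36.8782
d((14, -11), (-28, -14)) = 42.107
d((14, -11), (-25, -13)) = 39.0512
d((14, -11), (28, 9)) = 24.4131
d((-28, -14), (-25, -13)) = 3.1623 <-- minimum
d((-28, -14), (28, 9)) = 60.5392
d((-25, -13), (28, 9)) = 57.3847

Closest pair: (-28, -14) and (-25, -13) with distance 3.1623

The closest pair is (-28, -14) and (-25, -13) with Euclidean distance 3.1623. For 7 points, brute-force pairwise comparison is shown above. For large n, the divide-and-conquer algorithm (sort by x, recurse on halves, check the dividing strip) achieves O(n log n).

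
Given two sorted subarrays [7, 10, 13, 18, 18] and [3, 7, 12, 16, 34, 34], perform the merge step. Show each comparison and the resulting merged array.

Merging process:

Compare 7 vs 3: take 3 from right. Merged: [3]
Compare 7 vs 7: take 7 from left. Merged: [3, 7]
Compare 10 vs 7: take 7 from right. Merged: [3, 7, 7]
Compare 10 vs 12: take 10 from left. Merged: [3, 7, 7, 10]
Compare 13 vs 12: take 12 from right. Merged: [3, 7, 7, 10, 12]
Compare 13 vs 16: take 13 from left. Merged: [3, 7, 7, 10, 12, 13]
Compare 18 vs 16: take 16 from right. Merged: [3, 7, 7, 10, 12, 13, 16]
Compare 18 vs 34: take 18 from left. Merged: [3, 7, 7, 10, 12, 13, 16, 18]
Compare 18 vs 34: take 18 from left. Merged: [3, 7, 7, 10, 12, 13, 16, 18, 18]
Append remaining from right: [34, 34]. Merged: [3, 7, 7, 10, 12, 13, 16, 18, 18, 34, 34]

Final merged array: [3, 7, 7, 10, 12, 13, 16, 18, 18, 34, 34]
Total comparisons: 9

The merged array is [3, 7, 7, 10, 12, 13, 16, 18, 18, 34, 34], requiring 9 comparisons. The merge step runs in O(n) time where n is the total number of elements.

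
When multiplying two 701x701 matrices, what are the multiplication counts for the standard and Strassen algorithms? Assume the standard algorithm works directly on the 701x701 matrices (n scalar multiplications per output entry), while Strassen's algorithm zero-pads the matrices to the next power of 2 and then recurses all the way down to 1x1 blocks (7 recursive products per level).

Matrix multiplication for 701x701 matrices:

Strassen's algorithm requires power-of-2 dimensions. Pad 701x701 to 1024x1024 (next power of 2).

Standard algorithm: 701^3 = 344472101 multiplications
Strassen's algorithm: 7^(log2(1024)) = 7^10 = 282475249 multiplications
Savings: 344472101 - 282475249 = 61996852 multiplications

Standard: 344472101 multiplications (701^3). Strassen: 282475249 multiplications (7^10, after padding to 1024x1024). Strassen reduces 8 recursive multiplications to 7 at each level.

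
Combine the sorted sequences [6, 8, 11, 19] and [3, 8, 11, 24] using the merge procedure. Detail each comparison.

Merging process:

Compare 6 vs 3: take 3 from right. Merged: [3]
Compare 6 vs 8: take 6 from left. Merged: [3, 6]
Compare 8 vs 8: take 8 from left. Merged: [3, 6, 8]
Compare 11 vs 8: take 8 from right. Merged: [3, 6, 8, 8]
Compare 11 vs 11: take 11 from left. Merged: [3, 6, 8, 8, 11]
Compare 19 vs 11: take 11 from right. Merged: [3, 6, 8, 8, 11, 11]
Compare 19 vs 24: take 19 from left. Merged: [3, 6, 8, 8, 11, 11, 19]
Append remaining from right: [24]. Merged: [3, 6, 8, 8, 11, 11, 19, 24]

Final merged array: [3, 6, 8, 8, 11, 11, 19, 24]
Total comparisons: 7

The merged array is [3, 6, 8, 8, 11, 11, 19, 24], requiring 7 comparisons. The merge step runs in O(n) time where n is the total number of elements.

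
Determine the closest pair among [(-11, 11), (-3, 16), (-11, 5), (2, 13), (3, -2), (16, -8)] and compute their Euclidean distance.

Computing all pairwise distances among 6 points:

d((-11, 11), (-3, 16)) = 9.434
d((-11, 11), (-11, 5)) = 6.0
d((-11, 11), (2, 13)) = 13.1529
d((-11, 11), (3, -2)) = 19.105
d((-11, 11), (16, -8)) = 33.0151
d((-3, 16), (-11, 5)) = 13.6015
d((-3, 16), (2, 13)) = 5.831 <-- minimum
d((-3, 16), (3, -2)) = 18.9737
d((-3, 16), (16, -8)) = 30.6105
d((-11, 5), (2, 13)) = 15.2643
d((-11, 5), (3, -2)) = 15.6525
d((-11, 5), (16, -8)) = 29.9666
d((2, 13), (3, -2)) = 15.0333
d((2, 13), (16, -8)) = 25.2389
d((3, -2), (16, -8)) = 14.3178

Closest pair: (-3, 16) and (2, 13) with distance 5.831

The closest pair is (-3, 16) and (2, 13) with Euclidean distance 5.831. For 6 points, brute-force pairwise comparison is shown above. For large n, the divide-and-conquer algorithm (sort by x, recurse on halves, check the dividing strip) achieves O(n log n).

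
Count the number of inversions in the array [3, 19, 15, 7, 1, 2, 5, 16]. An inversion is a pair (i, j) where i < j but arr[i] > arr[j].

Finding inversions in [3, 19, 15, 7, 1, 2, 5, 16]:

(0, 4): arr[0]=3 > arr[4]=1
(0, 5): arr[0]=3 > arr[5]=2
(1, 2): arr[1]=19 > arr[2]=15
(1, 3): arr[1]=19 > arr[3]=7
(1, 4): arr[1]=19 > arr[4]=1
(1, 5): arr[1]=19 > arr[5]=2
(1, 6): arr[1]=19 > arr[6]=5
(1, 7): arr[1]=19 > arr[7]=16
(2, 3): arr[2]=15 > arr[3]=7
(2, 4): arr[2]=15 > arr[4]=1
(2, 5): arr[2]=15 > arr[5]=2
(2, 6): arr[2]=15 > arr[6]=5
(3, 4): arr[3]=7 > arr[4]=1
(3, 5): arr[3]=7 > arr[5]=2
(3, 6): arr[3]=7 > arr[6]=5

Total inversions: 15

The array has 15 inversion(s): (0,4), (0,5), (1,2), (1,3), (1,4), (1,5), (1,6), (1,7), (2,3), (2,4), (2,5), (2,6), (3,4), (3,5), (3,6). Each pair (i,j) satisfies i < j and arr[i] > arr[j].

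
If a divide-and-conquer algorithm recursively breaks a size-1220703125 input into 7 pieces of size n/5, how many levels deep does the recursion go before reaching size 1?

For divide and conquer with division factor 5:

Problem sizes at each level:
Level 0: 1220703125
Level 1: 244140625
Level 2: 48828125
Level 3: 9765625
Level 4: 1953125
Level 5: 390625
Level 6: 78125
Level 7: 15625
Level 8: 3125
Level 9: 625
Level 10: 125
Level 11: 25
Level 12: 5
Level 13: 1

The root is level 0 and the size-1 base case is level 13 (the tree spans levels 0 through 13, i.e. 14 levels counting the root), so the depth is the number of divisions: log_5(1220703125) = 13

The recursion tree depth is log_5(1220703125) = 13. At each level, the problem size is divided by 5, so it takes 13 divisions to reduce to a base case of size 1. The algorithm makes 7 recursive calls at each level.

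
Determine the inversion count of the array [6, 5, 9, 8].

Finding inversions in [6, 5, 9, 8]:

(0, 1): arr[0]=6 > arr[1]=5
(2, 3): arr[2]=9 > arr[3]=8

Total inversions: 2

The array has 2 inversion(s): (0,1), (2,3). Each pair (i,j) satisfies i < j and arr[i] > arr[j].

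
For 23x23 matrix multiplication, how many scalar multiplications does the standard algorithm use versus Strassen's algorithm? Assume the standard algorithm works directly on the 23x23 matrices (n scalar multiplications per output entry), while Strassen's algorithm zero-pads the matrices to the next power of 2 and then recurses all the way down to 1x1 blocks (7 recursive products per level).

Matrix multiplication for 23x23 matrices:

Strassen's algorithm requires power-of-2 dimensions. Pad 23x23 to 32x32 (next power of 2).

Standard algorithm: 23^3 = 12167 multiplications
Strassen's algorithm: 7^(log2(32)) = 7^5 = 16807 multiplications
Difference: 12167 - 16807 = -4640 (Strassen uses MORE here due to padding overhead — for small or just-over-power-of-2 n, padding can outweigh the per-level savings)

Standard: 12167 multiplications (23^3). Strassen: 16807 multiplications (7^5, after padding to 32x32). Strassen reduces 8 recursive multiplications to 7 at each level.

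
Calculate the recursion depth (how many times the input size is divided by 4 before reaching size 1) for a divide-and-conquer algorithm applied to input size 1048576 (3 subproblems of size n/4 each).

For divide and conquer with division factor 4:

Problem sizes at each level:
Level 0: 1048576
Level 1: 262144
Level 2: 65536
Level 3: 16384
Level 4: 4096
Level 5: 1024
Level 6: 256
Level 7: 64
Level 8: 16
Level 9: 4
Level 10: 1

The root is level 0 and the size-1 base case is level 10 (the tree spans levels 0 through 10, i.e. 11 levels counting the root), so the depth is the number of divisions: log_4(1048576) = 10

The recursion tree depth is log_4(1048576) = 10. At each level, the problem size is divided by 4, so it takes 10 divisions to reduce to a base case of size 1. The algorithm makes 3 recursive calls at each level.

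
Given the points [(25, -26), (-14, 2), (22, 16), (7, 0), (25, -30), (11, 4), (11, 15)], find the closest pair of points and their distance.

Computing all pairwise distances among 7 points:

d((25, -26), (-14, 2)) = 48.0104
d((25, -26), (22, 16)) = 42.107
d((25, -26), (7, 0)) = 31.6228
d((25, -26), (25, -30)) = 4.0 <-- minimum
d((25, -26), (11, 4)) = 33.1059
d((25, -26), (11, 15)) = 43.3244
d((-14, 2), (22, 16)) = 38.6264
d((-14, 2), (7, 0)) = 21.095
d((-14, 2), (25, -30)) = 50.448
d((-14, 2), (11, 4)) = 25.0799
d((-14, 2), (11, 15)) = 28.178
d((22, 16), (7, 0)) = 21.9317
d((22, 16), (25, -30)) = 46.0977
d((22, 16), (11, 4)) = 16.2788
d((22, 16), (11, 15)) = 11.0454
d((7, 0), (25, -30)) = 34.9857
d((7, 0), (11, 4)) = 5.6569
d((7, 0), (11, 15)) = 15.5242
d((25, -30), (11, 4)) = 36.7696
d((25, -30), (11, 15)) = 47.1275
d((11, 4), (11, 15)) = 11.0

Closest pair: (25, -26) and (25, -30) with distance 4.0

The closest pair is (25, -26) and (25, -30) with Euclidean distance 4.0. For 7 points, brute-force pairwise comparison is shown above. For large n, the divide-and-conquer algorithm (sort by x, recurse on halves, check the dividing strip) achieves O(n log n).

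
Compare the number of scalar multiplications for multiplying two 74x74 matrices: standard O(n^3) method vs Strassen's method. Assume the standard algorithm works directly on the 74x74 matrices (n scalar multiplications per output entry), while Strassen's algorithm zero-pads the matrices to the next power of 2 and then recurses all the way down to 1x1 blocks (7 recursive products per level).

Matrix multiplication for 74x74 matrices:

Strassen's algorithm requires power-of-2 dimensions. Pad 74x74 to 128x128 (next power of 2).

Standard algorithm: 74^3 = 405224 multiplications
Strassen's algorithm: 7^(log2(128)) = 7^7 = 823543 multiplications
Difference: 405224 - 823543 = -418319 (Strassen uses MORE here due to padding overhead — for small or just-over-power-of-2 n, padding can outweigh the per-level savings)

Standard: 405224 multiplications (74^3). Strassen: 823543 multiplications (7^7, after padding to 128x128). Strassen reduces 8 recursive multiplications to 7 at each level.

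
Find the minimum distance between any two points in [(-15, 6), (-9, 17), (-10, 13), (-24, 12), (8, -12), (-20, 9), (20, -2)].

Computing all pairwise distances among 7 points:

d((-15, 6), (-9, 17)) = 12.53
d((-15, 6), (-10, 13)) = 8.6023
d((-15, 6), (-24, 12)) = 10.8167
d((-15, 6), (8, -12)) = 29.2062
d((-15, 6), (-20, 9)) = 5.831
d((-15, 6), (20, -2)) = 35.9026
d((-9, 17), (-10, 13)) = 4.1231 <-- minimum
d((-9, 17), (-24, 12)) = 15.8114
d((-9, 17), (8, -12)) = 33.6155
d((-9, 17), (-20, 9)) = 13.6015
d((-9, 17), (20, -2)) = 34.6699
d((-10, 13), (-24, 12)) = 14.0357
d((-10, 13), (8, -12)) = 30.8058
d((-10, 13), (-20, 9)) = 10.7703
d((-10, 13), (20, -2)) = 33.541
d((-24, 12), (8, -12)) = 40.0
d((-24, 12), (-20, 9)) = 5.0
d((-24, 12), (20, -2)) = 46.1736
d((8, -12), (-20, 9)) = 35.0
d((8, -12), (20, -2)) = 15.6205
d((-20, 9), (20, -2)) = 41.4849

Closest pair: (-9, 17) and (-10, 13) with distance 4.1231

The closest pair is (-9, 17) and (-10, 13) with Euclidean distance 4.1231. For 7 points, brute-force pairwise comparison is shown above. For large n, the divide-and-conquer algorithm (sort by x, recurse on halves, check the dividing strip) achieves O(n log n).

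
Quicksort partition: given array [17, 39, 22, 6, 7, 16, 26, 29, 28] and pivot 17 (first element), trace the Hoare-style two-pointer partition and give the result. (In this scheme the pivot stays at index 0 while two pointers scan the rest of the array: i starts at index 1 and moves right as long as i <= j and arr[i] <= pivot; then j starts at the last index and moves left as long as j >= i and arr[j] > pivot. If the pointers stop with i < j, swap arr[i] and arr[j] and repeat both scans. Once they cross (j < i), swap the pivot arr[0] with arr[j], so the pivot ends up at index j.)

Hoare-style two-pointer partition with pivot = 17:

Initial array: [17, 39, 22, 6, 7, 16, 26, 29, 28]

Pointers start at i = 1, j = 8.
i stops at index 1 (arr[1]=39 > 17), j stops at index 5 (arr[5]=16 <= 17): swap arr[1] and arr[5], array becomes [17, 16, 22, 6, 7, 39, 26, 29, 28]
i stops at index 2 (arr[2]=22 > 17), j stops at index 4 (arr[4]=7 <= 17): swap arr[2] and arr[4], array becomes [17, 16, 7, 6, 22, 39, 26, 29, 28]
i ends at 4, j ends at 3: the pointers have crossed (j < i), so scanning stops.

Swap pivot arr[0] with arr[3] to place pivot at position 3: [6, 16, 7, 17, 22, 39, 26, 29, 28]
Pivot position: 3

After partitioning with pivot 17, the array becomes [6, 16, 7, 17, 22, 39, 26, 29, 28]. The pivot is placed at index 3. All elements to the left of the pivot are <= 17, and all elements to the right are > 17.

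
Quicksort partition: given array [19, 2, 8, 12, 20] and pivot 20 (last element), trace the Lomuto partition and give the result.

Lomuto partition with pivot = 20:

Initial array: [19, 2, 8, 12, 20]

arr[0]=19 <= 20: swap with position 0, array becomes [19, 2, 8, 12, 20]
arr[1]=2 <= 20: swap with position 1, array becomes [19, 2, 8, 12, 20]
arr[2]=8 <= 20: swap with position 2, array becomes [19, 2, 8, 12, 20]
arr[3]=12 <= 20: swap with position 3, array becomes [19, 2, 8, 12, 20]

Place pivot at position 4: [19, 2, 8, 12, 20]
Pivot position: 4

After partitioning with pivot 20, the array becomes [19, 2, 8, 12, 20]. The pivot is placed at index 4. All elements to the left of the pivot are <= 20, and all elements to the right are > 20.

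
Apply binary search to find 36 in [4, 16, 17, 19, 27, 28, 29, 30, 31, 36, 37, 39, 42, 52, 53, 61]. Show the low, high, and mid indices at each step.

Binary search for 36 in [4, 16, 17, 19, 27, 28, 29, 30, 31, 36, 37, 39, 42, 52, 53, 61]:

lo=0, hi=15, mid=7, arr[mid]=30 -> 30 < 36, search right half
lo=8, hi=15, mid=11, arr[mid]=39 -> 39 > 36, search left half
lo=8, hi=10, mid=9, arr[mid]=36 -> Found target at index 9!

Binary search finds 36 at index 9 after 3 comparisons. The search repeatedly halves the search space by comparing with the middle element.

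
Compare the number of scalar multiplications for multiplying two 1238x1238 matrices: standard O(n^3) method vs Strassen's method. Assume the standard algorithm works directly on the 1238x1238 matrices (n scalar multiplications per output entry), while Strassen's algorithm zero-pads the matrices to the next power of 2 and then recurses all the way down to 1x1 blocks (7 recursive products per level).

Matrix multiplication for 1238x1238 matrices:

Strassen's algorithm requires power-of-2 dimensions. Pad 1238x1238 to 2048x2048 (next power of 2).

Standard algorithm: 1238^3 = 1897413272 multiplications
Strassen's algorithm: 7^(log2(2048)) = 7^11 = 1977326743 multiplications
Difference: 1897413272 - 1977326743 = -79913471 (Strassen uses MORE here due to padding overhead — for small or just-over-power-of-2 n, padding can outweigh the per-level savings)

Standard: 1897413272 multiplications (1238^3). Strassen: 1977326743 multiplications (7^11, after padding to 2048x2048). Strassen reduces 8 recursive multiplications to 7 at each level.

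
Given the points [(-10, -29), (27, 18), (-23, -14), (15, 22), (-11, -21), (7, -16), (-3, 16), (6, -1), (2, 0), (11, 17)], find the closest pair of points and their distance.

Computing all pairwise distances among 10 points:

d((-10, -29), (27, 18)) = 59.8164
d((-10, -29), (-23, -14)) = 19.8494
d((-10, -29), (15, 22)) = 56.7979
d((-10, -29), (-11, -21)) = 8.0623
d((-10, -29), (7, -16)) = 21.4009
d((-10, -29), (-3, 16)) = 45.5412
d((-10, -29), (6, -1)) = 32.249
d((-10, -29), (2, 0)) = 31.3847
d((-10, -29), (11, 17)) = 50.5668
d((27, 18), (-23, -14)) = 59.3633
d((27, 18), (15, 22)) = 12.6491
d((27, 18), (-11, -21)) = 54.4518
d((27, 18), (7, -16)) = 39.4462
d((27, 18), (-3, 16)) = 30.0666
d((27, 18), (6, -1)) = 28.3196
d((27, 18), (2, 0)) = 30.8058
d((27, 18), (11, 17)) = 16.0312
d((-23, -14), (15, 22)) = 52.345
d((-23, -14), (-11, -21)) = 13.8924
d((-23, -14), (7, -16)) = 30.0666
d((-23, -14), (-3, 16)) = 36.0555
d((-23, -14), (6, -1)) = 31.7805
d((-23, -14), (2, 0)) = 28.6531
d((-23, -14), (11, 17)) = 46.0109
d((15, 22), (-11, -21)) = 50.2494
d((15, 22), (7, -16)) = 38.833
d((15, 22), (-3, 16)) = 18.9737
d((15, 22), (6, -1)) = 24.6982
d((15, 22), (2, 0)) = 25.5539
d((15, 22), (11, 17)) = 6.4031
d((-11, -21), (7, -16)) = 18.6815
d((-11, -21), (-3, 16)) = 37.855
d((-11, -21), (6, -1)) = 26.2488
d((-11, -21), (2, 0)) = 24.6982
d((-11, -21), (11, 17)) = 43.909
d((7, -16), (-3, 16)) = 33.5261
d((7, -16), (6, -1)) = 15.0333
d((7, -16), (2, 0)) = 16.7631
d((7, -16), (11, 17)) = 33.2415
d((-3, 16), (6, -1)) = 19.2354
d((-3, 16), (2, 0)) = 16.7631
d((-3, 16), (11, 17)) = 14.0357
d((6, -1), (2, 0)) = 4.1231 <-- minimum
d((6, -1), (11, 17)) = 18.6815
d((2, 0), (11, 17)) = 19.2354

Closest pair: (6, -1) and (2, 0) with distance 4.1231

The closest pair is (6, -1) and (2, 0) with Euclidean distance 4.1231. For 10 points, brute-force pairwise comparison is shown above. For large n, the divide-and-conquer algorithm (sort by x, recurse on halves, check the dividing strip) achieves O(n log n).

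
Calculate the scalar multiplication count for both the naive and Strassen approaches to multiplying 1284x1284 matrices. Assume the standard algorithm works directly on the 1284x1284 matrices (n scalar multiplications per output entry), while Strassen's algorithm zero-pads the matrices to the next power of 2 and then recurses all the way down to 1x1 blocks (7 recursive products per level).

Matrix multiplication for 1284x1284 matrices:

Strassen's algorithm requires power-of-2 dimensions. Pad 1284x1284 to 2048x2048 (next power of 2).

Standard algorithm: 1284^3 = 2116874304 multiplications
Strassen's algorithm: 7^(log2(2048)) = 7^11 = 1977326743 multiplications
Savings: 2116874304 - 1977326743 = 139547561 multiplications

Standard: 2116874304 multiplications (1284^3). Strassen: 1977326743 multiplications (7^11, after padding to 2048x2048). Strassen reduces 8 recursive multiplications to 7 at each level.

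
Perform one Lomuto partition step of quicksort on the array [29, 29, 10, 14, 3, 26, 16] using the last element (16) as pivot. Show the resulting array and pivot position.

Lomuto partition with pivot = 16:

Initial array: [29, 29, 10, 14, 3, 26, 16]

arr[0]=29 > 16: no swap
arr[1]=29 > 16: no swap
arr[2]=10 <= 16: swap with position 0, array becomes [10, 29, 29, 14, 3, 26, 16]
arr[3]=14 <= 16: swap with position 1, array becomes [10, 14, 29, 29, 3, 26, 16]
arr[4]=3 <= 16: swap with position 2, array becomes [10, 14, 3, 29, 29, 26, 16]
arr[5]=26 > 16: no swap

Place pivot at position 3: [10, 14, 3, 16, 29, 26, 29]
Pivot position: 3

After partitioning with pivot 16, the array becomes [10, 14, 3, 16, 29, 26, 29]. The pivot is placed at index 3. All elements to the left of the pivot are <= 16, and all elements to the right are > 16.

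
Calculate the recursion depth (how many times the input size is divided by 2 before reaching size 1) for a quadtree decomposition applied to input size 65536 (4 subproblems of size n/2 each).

For divide and conquer with division factor 2:

Problem sizes at each level:
Level 0: 65536
Level 1: 32768
Level 2: 16384
Level 3: 8192
Level 4: 4096
Level 5: 2048
Level 6: 1024
Level 7: 512
Level 8: 256
Level 9: 128
Level 10: 64
Level 11: 32
Level 12: 16
Level 13: 8
Level 14: 4
Level 15: 2
Level 16: 1

The root is level 0 and the size-1 base case is level 16 (the tree spans levels 0 through 16, i.e. 17 levels counting the root), so the depth is the number of divisions: log_2(65536) = 16

The recursion tree depth is log_2(65536) = 16. At each level, the problem size is divided by 2, so it takes 16 divisions to reduce to a base case of size 1. The algorithm makes 4 recursive calls at each level.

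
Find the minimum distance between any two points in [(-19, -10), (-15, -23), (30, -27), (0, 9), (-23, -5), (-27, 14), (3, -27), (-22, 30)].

Computing all pairwise distances among 8 points:

d((-19, -10), (-15, -23)) = 13.6015
d((-19, -10), (30, -27)) = 51.8652
d((-19, -10), (0, 9)) = 26.8701
d((-19, -10), (-23, -5)) = 6.4031 <-- minimum
d((-19, -10), (-27, 14)) = 25.2982
d((-19, -10), (3, -27)) = 27.8029
d((-19, -10), (-22, 30)) = 40.1123
d((-15, -23), (30, -27)) = 45.1774
d((-15, -23), (0, 9)) = 35.3412
d((-15, -23), (-23, -5)) = 19.6977
d((-15, -23), (-27, 14)) = 38.8973
d((-15, -23), (3, -27)) = 18.4391
d((-15, -23), (-22, 30)) = 53.4603
d((30, -27), (0, 9)) = 46.8615
d((30, -27), (-23, -5)) = 57.3847
d((30, -27), (-27, 14)) = 70.214
d((30, -27), (3, -27)) = 27.0
d((30, -27), (-22, 30)) = 77.1557
d((0, 9), (-23, -5)) = 26.9258
d((0, 9), (-27, 14)) = 27.4591
d((0, 9), (3, -27)) = 36.1248
d((0, 9), (-22, 30)) = 30.4138
d((-23, -5), (-27, 14)) = 19.4165
d((-23, -5), (3, -27)) = 34.0588
d((-23, -5), (-22, 30)) = 35.0143
d((-27, 14), (3, -27)) = 50.8035
d((-27, 14), (-22, 30)) = 16.7631
d((3, -27), (-22, 30)) = 62.2415

Closest pair: (-19, -10) and (-23, -5) with distance 6.4031

The closest pair is (-19, -10) and (-23, -5) with Euclidean distance 6.4031. For 8 points, brute-force pairwise comparison is shown above. For large n, the divide-and-conquer algorithm (sort by x, recurse on halves, check the dividing strip) achieves O(n log n).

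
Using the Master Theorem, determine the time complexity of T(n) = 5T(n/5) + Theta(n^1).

Master Theorem for T(n) = 5T(n/5) + O(n^1):

a = 5, b = 5, c = 1
log_b(a) = log_5(5) = 1.0000

Case 2: c = 1 = log_5(5) = 1.0000
T(n) = O(n^1 log n) = O(n log n)

For T(n) = 5T(n/5) + O(n^1): log_5(5) = 1.0000. This is Case 2 of the Master Theorem (c = log_b(a), equal work at all levels), giving O(n log n).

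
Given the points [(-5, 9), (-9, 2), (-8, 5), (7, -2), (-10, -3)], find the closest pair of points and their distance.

Computing all pairwise distances among 5 points:

d((-5, 9), (-9, 2)) = 8.0623
d((-5, 9), (-8, 5)) = 5.0
d((-5, 9), (7, -2)) = 16.2788
d((-5, 9), (-10, -3)) = 13.0
d((-9, 2), (-8, 5)) = 3.1623 <-- minimum
d((-9, 2), (7, -2)) = 16.4924
d((-9, 2), (-10, -3)) = 5.099
d((-8, 5), (7, -2)) = 16.5529
d((-8, 5), (-10, -3)) = 8.2462
d((7, -2), (-10, -3)) = 17.0294

Closest pair: (-9, 2) and (-8, 5) with distance 3.1623

The closest pair is (-9, 2) and (-8, 5) with Euclidean distance 3.1623. For 5 points, brute-force pairwise comparison is shown above. For large n, the divide-and-conquer algorithm (sort by x, recurse on halves, check the dividing strip) achieves O(n log n).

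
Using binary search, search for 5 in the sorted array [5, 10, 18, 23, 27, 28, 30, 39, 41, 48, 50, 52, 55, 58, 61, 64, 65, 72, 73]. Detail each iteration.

Binary search for 5 in [5, 10, 18, 23, 27, 28, 30, 39, 41, 48, 50, 52, 55, 58, 61, 64, 65, 72, 73]:

lo=0, hi=18, mid=9, arr[mid]=48 -> 48 > 5, search left half
lo=0, hi=8, mid=4, arr[mid]=27 -> 27 > 5, search left half
lo=0, hi=3, mid=1, arr[mid]=10 -> 10 > 5, search left half
lo=0, hi=0, mid=0, arr[mid]=5 -> Found target at index 0!

Binary search finds 5 at index 0 after 4 comparisons. The search repeatedly halves the search space by comparing with the middle element.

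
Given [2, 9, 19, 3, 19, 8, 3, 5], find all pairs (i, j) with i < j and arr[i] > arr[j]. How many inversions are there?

Finding inversions in [2, 9, 19, 3, 19, 8, 3, 5]:

(1, 3): arr[1]=9 > arr[3]=3
(1, 5): arr[1]=9 > arr[5]=8
(1, 6): arr[1]=9 > arr[6]=3
(1, 7): arr[1]=9 > arr[7]=5
(2, 3): arr[2]=19 > arr[3]=3
(2, 5): arr[2]=19 > arr[5]=8
(2, 6): arr[2]=19 > arr[6]=3
(2, 7): arr[2]=19 > arr[7]=5
(4, 5): arr[4]=19 > arr[5]=8
(4, 6): arr[4]=19 > arr[6]=3
(4, 7): arr[4]=19 > arr[7]=5
(5, 6): arr[5]=8 > arr[6]=3
(5, 7): arr[5]=8 > arr[7]=5

Total inversions: 13

The array has 13 inversion(s): (1,3), (1,5), (1,6), (1,7), (2,3), (2,5), (2,6), (2,7), (4,5), (4,6), (4,7), (5,6), (5,7). Each pair (i,j) satisfies i < j and arr[i] > arr[j].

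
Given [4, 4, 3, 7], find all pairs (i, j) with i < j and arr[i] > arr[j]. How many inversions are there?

Finding inversions in [4, 4, 3, 7]:

(0, 2): arr[0]=4 > arr[2]=3
(1, 2): arr[1]=4 > arr[2]=3

Total inversions: 2

The array has 2 inversion(s): (0,2), (1,2). Each pair (i,j) satisfies i < j and arr[i] > arr[j].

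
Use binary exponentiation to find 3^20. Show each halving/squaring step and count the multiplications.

Computing 3^20 by squaring (build up from 3^1; each line after the first costs one multiplication):

3^1 = 3
3^2 = (3^1)^2 = 3^2 = 9
3^4 = (3^2)^2 = 9^2 = 81
3^5 = 3 * 3^4 = 3 * 81 = 243
3^10 = (3^5)^2 = 243^2 = 59049
3^20 = (3^10)^2 = 59049^2 = 3486784401

Result: 3486784401
Multiplications needed: 5 (5 lines after 3^1)

3^20 = 3486784401. Using exponentiation by squaring, this requires 5 multiplications. The key idea: if the exponent is even, square the half-power; if odd, multiply by the base once.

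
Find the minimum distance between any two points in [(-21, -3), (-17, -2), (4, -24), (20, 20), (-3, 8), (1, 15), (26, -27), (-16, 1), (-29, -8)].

Computing all pairwise distances among 9 points:

d((-21, -3), (-17, -2)) = 4.1231
d((-21, -3), (4, -24)) = 32.6497
d((-21, -3), (20, 20)) = 47.0106
d((-21, -3), (-3, 8)) = 21.095
d((-21, -3), (1, 15)) = 28.4253
d((-21, -3), (26, -27)) = 52.7731
d((-21, -3), (-16, 1)) = 6.4031
d((-21, -3), (-29, -8)) = 9.434
d((-17, -2), (4, -24)) = 30.4138
d((-17, -2), (20, 20)) = 43.0465
d((-17, -2), (-3, 8)) = 17.2047
d((-17, -2), (1, 15)) = 24.7588
d((-17, -2), (26, -27)) = 49.7393
d((-17, -2), (-16, 1)) = 3.1623 <-- minimum
d((-17, -2), (-29, -8)) = 13.4164
d((4, -24), (20, 20)) = 46.8188
d((4, -24), (-3, 8)) = 32.7567
d((4, -24), (1, 15)) = 39.1152
d((4, -24), (26, -27)) = 22.2036
d((4, -24), (-16, 1)) = 32.0156
d((4, -24), (-29, -8)) = 36.6742
d((20, 20), (-3, 8)) = 25.9422
d((20, 20), (1, 15)) = 19.6469
d((20, 20), (26, -27)) = 47.3814
d((20, 20), (-16, 1)) = 40.7063
d((20, 20), (-29, -8)) = 56.4358
d((-3, 8), (1, 15)) = 8.0623
d((-3, 8), (26, -27)) = 45.4533
d((-3, 8), (-16, 1)) = 14.7648
d((-3, 8), (-29, -8)) = 30.5287
d((1, 15), (26, -27)) = 48.8774
d((1, 15), (-16, 1)) = 22.0227
d((1, 15), (-29, -8)) = 37.8021
d((26, -27), (-16, 1)) = 50.4777
d((26, -27), (-29, -8)) = 58.1893
d((-16, 1), (-29, -8)) = 15.8114

Closest pair: (-17, -2) and (-16, 1) with distance 3.1623

The closest pair is (-17, -2) and (-16, 1) with Euclidean distance 3.1623. For 9 points, brute-force pairwise comparison is shown above. For large n, the divide-and-conquer algorithm (sort by x, recurse on halves, check the dividing strip) achieves O(n log n).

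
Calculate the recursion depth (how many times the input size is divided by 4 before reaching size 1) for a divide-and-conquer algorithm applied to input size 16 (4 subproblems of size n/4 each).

For divide and conquer with division factor 4:

Problem sizes at each level:
Level 0: 16
Level 1: 4
Level 2: 1

The root is level 0 and the size-1 base case is level 2 (the tree spans levels 0 through 2, i.e. 3 levels counting the root), so the depth is the number of divisions: log_4(16) = 2

The recursion tree depth is log_4(16) = 2. At each level, the problem size is divided by 4, so it takes 2 divisions to reduce to a base case of size 1. The algorithm makes 4 recursive calls at each level.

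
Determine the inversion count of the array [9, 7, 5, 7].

Finding inversions in [9, 7, 5, 7]:

(0, 1): arr[0]=9 > arr[1]=7
(0, 2): arr[0]=9 > arr[2]=5
(0, 3): arr[0]=9 > arr[3]=7
(1, 2): arr[1]=7 > arr[2]=5

Total inversions: 4

The array has 4 inversion(s): (0,1), (0,2), (0,3), (1,2). Each pair (i,j) satisfies i < j and arr[i] > arr[j].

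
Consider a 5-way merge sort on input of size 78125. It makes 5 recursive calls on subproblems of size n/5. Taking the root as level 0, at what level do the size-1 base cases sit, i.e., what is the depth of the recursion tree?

For divide and conquer with division factor 5:

Problem sizes at each level:
Level 0: 78125
Level 1: 15625
Level 2: 3125
Level 3: 625
Level 4: 125
Level 5: 25
Level 6: 5
Level 7: 1

The root is level 0 and the size-1 base case is level 7 (the tree spans levels 0 through 7, i.e. 8 levels counting the root), so the depth is the number of divisions: log_5(78125) = 7

The recursion tree depth is log_5(78125) = 7. At each level, the problem size is divided by 5, so it takes 7 divisions to reduce to a base case of size 1. The algorithm makes 5 recursive calls at each level.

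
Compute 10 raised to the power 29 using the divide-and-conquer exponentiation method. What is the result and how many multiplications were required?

Computing 10^29 by squaring (build up from 10^1; each line after the first costs one multiplication):

10^1 = 10
10^2 = (10^1)^2 = 10^2 = 100
10^3 = 10 * 10^2 = 10 * 100 = 1000
10^6 = (10^3)^2 = 1000^2 = 1000000
10^7 = 10 * 10^6 = 10 * 1000000 = 10000000
10^14 = (10^7)^2 = 10000000^2 = 100000000000000
10^28 = (10^14)^2 = 100000000000000^2 = 10000000000000000000000000000
10^29 = 10 * 10^28 = 10 * 10000000000000000000000000000 = 100000000000000000000000000000

Result: 100000000000000000000000000000
Multiplications needed: 7 (7 lines after 10^1)

10^29 = 100000000000000000000000000000. Using exponentiation by squaring, this requires 7 multiplications. The key idea: if the exponent is even, square the half-power; if odd, multiply by the base once.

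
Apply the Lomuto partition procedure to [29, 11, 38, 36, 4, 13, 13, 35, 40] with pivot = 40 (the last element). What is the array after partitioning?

Lomuto partition with pivot = 40:

Initial array: [29, 11, 38, 36, 4, 13, 13, 35, 40]

arr[0]=29 <= 40: swap with position 0, array becomes [29, 11, 38, 36, 4, 13, 13, 35, 40]
arr[1]=11 <= 40: swap with position 1, array becomes [29, 11, 38, 36, 4, 13, 13, 35, 40]
arr[2]=38 <= 40: swap with position 2, array becomes [29, 11, 38, 36, 4, 13, 13, 35, 40]
arr[3]=36 <= 40: swap with position 3, array becomes [29, 11, 38, 36, 4, 13, 13, 35, 40]
arr[4]=4 <= 40: swap with position 4, array becomes [29, 11, 38, 36, 4, 13, 13, 35, 40]
arr[5]=13 <= 40: swap with position 5, array becomes [29, 11, 38, 36, 4, 13, 13, 35, 40]
arr[6]=13 <= 40: swap with position 6, array becomes [29, 11, 38, 36, 4, 13, 13, 35, 40]
arr[7]=35 <= 40: swap with position 7, array becomes [29, 11, 38, 36, 4, 13, 13, 35, 40]

Place pivot at position 8: [29, 11, 38, 36, 4, 13, 13, 35, 40]
Pivot position: 8

After partitioning with pivot 40, the array becomes [29, 11, 38, 36, 4, 13, 13, 35, 40]. The pivot is placed at index 8. All elements to the left of the pivot are <= 40, and all elements to the right are > 40.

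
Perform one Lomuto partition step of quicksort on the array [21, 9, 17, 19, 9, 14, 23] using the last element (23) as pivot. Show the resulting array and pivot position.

Lomuto partition with pivot = 23:

Initial array: [21, 9, 17, 19, 9, 14, 23]

arr[0]=21 <= 23: swap with position 0, array becomes [21, 9, 17, 19, 9, 14, 23]
arr[1]=9 <= 23: swap with position 1, array becomes [21, 9, 17, 19, 9, 14, 23]
arr[2]=17 <= 23: swap with position 2, array becomes [21, 9, 17, 19, 9, 14, 23]
arr[3]=19 <= 23: swap with position 3, array becomes [21, 9, 17, 19, 9, 14, 23]
arr[4]=9 <= 23: swap with position 4, array becomes [21, 9, 17, 19, 9, 14, 23]
arr[5]=14 <= 23: swap with position 5, array becomes [21, 9, 17, 19, 9, 14, 23]

Place pivot at position 6: [21, 9, 17, 19, 9, 14, 23]
Pivot position: 6

After partitioning with pivot 23, the array becomes [21, 9, 17, 19, 9, 14, 23]. The pivot is placed at index 6. All elements to the left of the pivot are <= 23, and all elements to the right are > 23.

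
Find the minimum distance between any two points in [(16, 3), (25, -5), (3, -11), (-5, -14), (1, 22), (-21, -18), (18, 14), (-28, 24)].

Computing all pairwise distances among 8 points:

d((16, 3), (25, -5)) = 12.0416
d((16, 3), (3, -11)) = 19.105
d((16, 3), (-5, -14)) = 27.0185
d((16, 3), (1, 22)) = 24.2074
d((16, 3), (-21, -18)) = 42.5441
d((16, 3), (18, 14)) = 11.1803
d((16, 3), (-28, 24)) = 48.7545
d((25, -5), (3, -11)) = 22.8035
d((25, -5), (-5, -14)) = 31.3209
d((25, -5), (1, 22)) = 36.1248
d((25, -5), (-21, -18)) = 47.8017
d((25, -5), (18, 14)) = 20.2485
d((25, -5), (-28, 24)) = 60.4152
d((3, -11), (-5, -14)) = 8.544 <-- minimum
d((3, -11), (1, 22)) = 33.0606
d((3, -11), (-21, -18)) = 25.0
d((3, -11), (18, 14)) = 29.1548
d((3, -11), (-28, 24)) = 46.7547
d((-5, -14), (1, 22)) = 36.4966
d((-5, -14), (-21, -18)) = 16.4924
d((-5, -14), (18, 14)) = 36.2353
d((-5, -14), (-28, 24)) = 44.4185
d((1, 22), (-21, -18)) = 45.6508
d((1, 22), (18, 14)) = 18.7883
d((1, 22), (-28, 24)) = 29.0689
d((-21, -18), (18, 14)) = 50.448
d((-21, -18), (-28, 24)) = 42.5793
d((18, 14), (-28, 24)) = 47.0744

Closest pair: (3, -11) and (-5, -14) with distance 8.544

The closest pair is (3, -11) and (-5, -14) with Euclidean distance 8.544. For 8 points, brute-force pairwise comparison is shown above. For large n, the divide-and-conquer algorithm (sort by x, recurse on halves, check the dividing strip) achieves O(n log n).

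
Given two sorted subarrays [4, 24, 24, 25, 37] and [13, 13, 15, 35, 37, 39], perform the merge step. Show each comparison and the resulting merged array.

Merging process:

Compare 4 vs 13: take 4 from left. Merged: [4]
Compare 24 vs 13: take 13 from right. Merged: [4, 13]
Compare 24 vs 13: take 13 from right. Merged: [4, 13, 13]
Compare 24 vs 15: take 15 from right. Merged: [4, 13, 13, 15]
Compare 24 vs 35: take 24 from left. Merged: [4, 13, 13, 15, 24]
Compare 24 vs 35: take 24 from left. Merged: [4, 13, 13, 15, 24, 24]
Compare 25 vs 35: take 25 from left. Merged: [4, 13, 13, 15, 24, 24, 25]
Compare 37 vs 35: take 35 from right. Merged: [4, 13, 13, 15, 24, 24, 25, 35]
Compare 37 vs 37: take 37 from left. Merged: [4, 13, 13, 15, 24, 24, 25, 35, 37]
Append remaining from right: [37, 39]. Merged: [4, 13, 13, 15, 24, 24, 25, 35, 37, 37, 39]

Final merged array: [4, 13, 13, 15, 24, 24, 25, 35, 37, 37, 39]
Total comparisons: 9

The merged array is [4, 13, 13, 15, 24, 24, 25, 35, 37, 37, 39], requiring 9 comparisons. The merge step runs in O(n) time where n is the total number of elements.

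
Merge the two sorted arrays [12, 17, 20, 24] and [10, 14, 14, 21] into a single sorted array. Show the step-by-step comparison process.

Merging process:

Compare 12 vs 10: take 10 from right. Merged: [10]
Compare 12 vs 14: take 12 from left. Merged: [10, 12]
Compare 17 vs 14: take 14 from right. Merged: [10, 12, 14]
Compare 17 vs 14: take 14 from right. Merged: [10, 12, 14, 14]
Compare 17 vs 21: take 17 from left. Merged: [10, 12, 14, 14, 17]
Compare 20 vs 21: take 20 from left. Merged: [10, 12, 14, 14, 17, 20]
Compare 24 vs 21: take 21 from right. Merged: [10, 12, 14, 14, 17, 20, 21]
Append remaining from left: [24]. Merged: [10, 12, 14, 14, 17, 20, 21, 24]

Final merged array: [10, 12, 14, 14, 17, 20, 21, 24]
Total comparisons: 7

The merged array is [10, 12, 14, 14, 17, 20, 21, 24], requiring 7 comparisons. The merge step runs in O(n) time where n is the total number of elements.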